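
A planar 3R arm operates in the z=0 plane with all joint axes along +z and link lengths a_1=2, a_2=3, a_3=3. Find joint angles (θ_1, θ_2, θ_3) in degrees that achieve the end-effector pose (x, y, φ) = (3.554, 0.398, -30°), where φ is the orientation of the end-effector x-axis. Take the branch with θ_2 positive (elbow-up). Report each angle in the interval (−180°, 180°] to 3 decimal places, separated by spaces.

wrist centre = target − a_3·(cos φ, sin φ) = (0.9559, 1.8980)
cos θ_2 = (4.5162−2²−3²)/(2·2·3) = -0.7070; θ_2 = 134.9900° (elbow-up)
β = atan2(1.8980,0.9559) = 63.2680°; ψ = atan2(2.1217,-0.1210) = 93.2627°
θ_1 = β − ψ = -29.9948°
θ_3 = φ − θ_1 − θ_2 = -134.9953° (wrapped to (-180°,180°])

-29.995 134.990 -134.995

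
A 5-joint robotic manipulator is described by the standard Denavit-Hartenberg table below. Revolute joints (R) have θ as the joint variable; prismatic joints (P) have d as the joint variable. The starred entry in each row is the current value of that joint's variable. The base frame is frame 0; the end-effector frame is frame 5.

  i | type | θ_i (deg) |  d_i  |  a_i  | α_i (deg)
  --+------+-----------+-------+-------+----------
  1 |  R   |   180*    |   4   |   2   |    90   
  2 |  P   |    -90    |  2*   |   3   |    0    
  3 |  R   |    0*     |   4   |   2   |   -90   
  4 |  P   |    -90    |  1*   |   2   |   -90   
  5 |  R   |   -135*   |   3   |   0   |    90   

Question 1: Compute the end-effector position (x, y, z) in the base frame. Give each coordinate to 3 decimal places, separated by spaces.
after link 1: o_1 = (-2.0000, 0.0000, 4.0000)
after link 2: o_2 = (-2.0000, 2.0000, 1.0000)
after link 3: o_3 = (-2.0000, 6.0000, -1.0000)
after link 4: o_4 = (-3.0000, 8.0000, -1.0000)
after link 5: o_5 = (-3.0000, 8.0000, -4.0000)

-3.000 8.000 -4.000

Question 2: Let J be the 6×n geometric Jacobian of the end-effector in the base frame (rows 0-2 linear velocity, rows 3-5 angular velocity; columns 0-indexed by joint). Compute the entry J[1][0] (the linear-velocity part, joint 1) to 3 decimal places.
-3.000

axis z_0 = ẑ; lever o_n−o_0 = (-3.0000,8.0000,-4.0000)
cross product → J_v[:, 0] = (-8.0000,-3.0000,0.0000)
J_ω[:, 0] = z_0
entry J[1][0] = -3.0000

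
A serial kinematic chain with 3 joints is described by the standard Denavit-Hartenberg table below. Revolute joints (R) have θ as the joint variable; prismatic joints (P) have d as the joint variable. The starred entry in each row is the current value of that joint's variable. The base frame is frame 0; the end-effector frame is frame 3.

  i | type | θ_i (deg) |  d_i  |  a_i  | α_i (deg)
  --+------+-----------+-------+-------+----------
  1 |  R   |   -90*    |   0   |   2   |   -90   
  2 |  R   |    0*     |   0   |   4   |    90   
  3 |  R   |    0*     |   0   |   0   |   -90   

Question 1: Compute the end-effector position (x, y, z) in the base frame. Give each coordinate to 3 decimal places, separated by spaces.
0.000 -6.000 0.000

after link 1: o_1 = (0.0000, -2.0000, 0.0000)
after link 2: o_2 = (0.0000, -6.0000, 0.0000)
after link 3: o_3 = (0.0000, -6.0000, 0.0000)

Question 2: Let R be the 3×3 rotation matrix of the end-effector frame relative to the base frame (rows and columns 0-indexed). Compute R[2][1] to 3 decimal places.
End-effector y-axis (col 1 of R) = (0.0000,0.0000,-1.0000)
R[2][1] = -1.0000

-1.000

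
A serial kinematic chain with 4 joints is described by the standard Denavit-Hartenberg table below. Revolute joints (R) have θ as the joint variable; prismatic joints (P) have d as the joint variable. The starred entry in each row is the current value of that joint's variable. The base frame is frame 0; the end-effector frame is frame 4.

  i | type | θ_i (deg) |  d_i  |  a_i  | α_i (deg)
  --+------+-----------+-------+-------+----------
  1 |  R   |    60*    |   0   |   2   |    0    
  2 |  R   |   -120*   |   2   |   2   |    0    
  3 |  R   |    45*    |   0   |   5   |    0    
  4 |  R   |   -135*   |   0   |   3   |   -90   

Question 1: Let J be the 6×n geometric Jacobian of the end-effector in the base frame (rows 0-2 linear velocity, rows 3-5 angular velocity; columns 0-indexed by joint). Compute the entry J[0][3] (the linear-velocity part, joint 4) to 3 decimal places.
1.500

axis z_3 = (0.0000,0.0000,1.0000); lever o_n−o_3 = (-2.5981,-1.5000,0.0000)
cross product → J_v[:, 3] = (1.5000,-2.5981,0.0000)
J_ω[:, 3] = z_3
entry J[0][3] = 1.5000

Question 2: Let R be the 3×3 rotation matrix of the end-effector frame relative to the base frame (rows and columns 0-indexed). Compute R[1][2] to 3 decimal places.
-0.866

End-effector z-axis (col 2 of R) = (0.5000,-0.8660,0.0000)
R[1][2] = -0.8660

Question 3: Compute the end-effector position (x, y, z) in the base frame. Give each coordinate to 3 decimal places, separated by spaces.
after link 1: o_1 = (1.0000, 1.7321, 0.0000)
after link 2: o_2 = (2.0000, 0.0000, 2.0000)
after link 3: o_3 = (6.8296, -1.2941, 2.0000)
after link 4: o_4 = (4.2316, -2.7941, 2.0000)

4.232 -2.794 2.000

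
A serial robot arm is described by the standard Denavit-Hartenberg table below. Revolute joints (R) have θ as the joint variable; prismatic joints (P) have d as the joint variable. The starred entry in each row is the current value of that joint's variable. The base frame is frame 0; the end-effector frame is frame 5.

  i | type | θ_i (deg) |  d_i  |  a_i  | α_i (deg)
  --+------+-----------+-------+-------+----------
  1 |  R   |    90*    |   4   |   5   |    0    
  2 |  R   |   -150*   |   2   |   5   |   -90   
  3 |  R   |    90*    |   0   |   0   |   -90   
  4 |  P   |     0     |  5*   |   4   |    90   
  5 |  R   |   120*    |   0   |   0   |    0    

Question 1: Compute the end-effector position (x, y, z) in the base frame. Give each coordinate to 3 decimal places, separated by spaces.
0.000 5.000 2.000

after link 1: o_1 = (0.0000, 5.0000, 4.0000)
after link 2: o_2 = (2.5000, 0.6699, 6.0000)
after link 3: o_3 = (2.5000, 0.6699, 6.0000)
after link 4: o_4 = (0.0000, 5.0000, 2.0000)
after link 5: o_5 = (0.0000, 5.0000, 2.0000)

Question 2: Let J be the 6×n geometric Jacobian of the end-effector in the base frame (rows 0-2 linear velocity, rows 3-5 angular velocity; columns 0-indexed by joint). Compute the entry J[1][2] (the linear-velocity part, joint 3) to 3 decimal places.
axis z_2 = (0.8660,0.5000,0.0000); lever o_n−o_2 = (-2.5000,4.3301,-4.0000)
cross product → J_v[:, 2] = (-2.0000,3.4641,5.0000)
J_ω[:, 2] = z_2
entry J[1][2] = 3.4641

3.464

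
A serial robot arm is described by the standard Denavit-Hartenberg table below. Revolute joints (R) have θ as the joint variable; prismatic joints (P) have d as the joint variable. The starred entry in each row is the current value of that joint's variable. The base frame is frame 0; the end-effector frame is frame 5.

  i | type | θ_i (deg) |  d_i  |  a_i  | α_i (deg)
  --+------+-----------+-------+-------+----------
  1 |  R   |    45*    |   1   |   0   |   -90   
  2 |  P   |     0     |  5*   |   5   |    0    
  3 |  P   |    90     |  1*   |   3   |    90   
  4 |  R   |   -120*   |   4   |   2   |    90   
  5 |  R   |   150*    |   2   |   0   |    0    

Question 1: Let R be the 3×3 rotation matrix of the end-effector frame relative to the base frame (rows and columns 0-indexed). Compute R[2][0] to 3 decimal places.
-0.433

End-effector x-axis (col 0 of R) = (-0.1768,0.8839,-0.4330)
R[2][0] = -0.4330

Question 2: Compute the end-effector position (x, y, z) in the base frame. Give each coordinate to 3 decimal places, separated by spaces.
2.639 10.089 0.732

after link 1: o_1 = (0.0000, 0.0000, 1.0000)
after link 2: o_2 = (0.0000, 7.0711, 1.0000)
after link 3: o_3 = (-0.7071, 7.7782, -2.0000)
after link 4: o_4 = (3.3461, 9.3819, -1.0000)
after link 5: o_5 = (2.6390, 10.0890, 0.7321)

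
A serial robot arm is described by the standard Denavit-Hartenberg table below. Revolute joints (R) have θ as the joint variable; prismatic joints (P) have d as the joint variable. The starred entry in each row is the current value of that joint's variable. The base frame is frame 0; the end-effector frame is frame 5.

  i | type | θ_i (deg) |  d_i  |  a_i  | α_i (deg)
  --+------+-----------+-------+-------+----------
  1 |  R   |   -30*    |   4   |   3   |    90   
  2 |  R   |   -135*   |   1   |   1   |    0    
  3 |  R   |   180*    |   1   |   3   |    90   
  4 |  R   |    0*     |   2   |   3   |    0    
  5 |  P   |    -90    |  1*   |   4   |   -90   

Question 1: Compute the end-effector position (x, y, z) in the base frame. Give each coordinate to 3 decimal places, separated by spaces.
after link 1: o_1 = (2.5981, -1.5000, 4.0000)
after link 2: o_2 = (1.4857, -2.0125, 3.2929)
after link 3: o_3 = (2.8228, -3.9392, 5.4142)
after link 4: o_4 = (5.8847, -5.7069, 6.1213)
after link 5: o_5 = (8.4971, -2.5964, 5.4142)

8.497 -2.596 5.414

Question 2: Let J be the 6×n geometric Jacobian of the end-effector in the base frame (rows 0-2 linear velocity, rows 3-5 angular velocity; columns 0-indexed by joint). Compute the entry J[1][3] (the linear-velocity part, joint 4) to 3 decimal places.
axis z_3 = (0.6124,-0.3536,-0.7071); lever o_n−o_3 = (5.6742,1.3428,-0.0000)
cross product → J_v[:, 3] = (0.9495,-4.0123,2.8284)
J_ω[:, 3] = z_3
entry J[1][3] = -4.0123

-4.012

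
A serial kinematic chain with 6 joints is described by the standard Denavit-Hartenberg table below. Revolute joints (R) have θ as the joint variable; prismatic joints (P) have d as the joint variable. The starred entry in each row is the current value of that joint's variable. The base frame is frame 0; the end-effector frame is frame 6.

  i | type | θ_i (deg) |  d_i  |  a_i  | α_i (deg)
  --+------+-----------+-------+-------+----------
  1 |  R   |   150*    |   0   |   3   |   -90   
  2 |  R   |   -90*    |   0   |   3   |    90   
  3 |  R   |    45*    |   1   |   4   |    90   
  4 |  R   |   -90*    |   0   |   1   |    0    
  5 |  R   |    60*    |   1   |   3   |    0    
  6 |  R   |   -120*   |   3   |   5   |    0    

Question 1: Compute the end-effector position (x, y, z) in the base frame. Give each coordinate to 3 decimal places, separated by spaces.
-5.450 4.561 7.432

after link 1: o_1 = (-2.5981, 1.5000, 0.0000)
after link 2: o_2 = (-2.5981, 1.5000, 3.0000)
after link 3: o_3 = (-3.1463, -1.4495, 5.8284)
after link 4: o_4 = (-4.0123, -0.9495, 5.8284)
after link 5: o_5 = (-5.8763, -1.1781, 8.3727)
after link 6: o_6 = (-5.4498, 4.5607, 7.4321)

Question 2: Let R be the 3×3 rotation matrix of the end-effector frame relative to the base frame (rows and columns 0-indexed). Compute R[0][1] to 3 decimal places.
End-effector y-axis (col 1 of R) = (-0.9268,0.1268,0.3536)
R[0][1] = -0.9268

-0.927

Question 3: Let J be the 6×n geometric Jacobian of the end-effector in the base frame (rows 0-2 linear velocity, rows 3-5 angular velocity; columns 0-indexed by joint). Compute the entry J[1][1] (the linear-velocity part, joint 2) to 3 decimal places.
3.716

axis z_1 = (-0.5000,-0.8660,0.0000); lever o_n−o_1 = (-2.8517,3.0607,7.4321)
cross product → J_v[:, 1] = (-6.4364,3.7161,-4.0000)
J_ω[:, 1] = z_1
entry J[1][1] = 3.7161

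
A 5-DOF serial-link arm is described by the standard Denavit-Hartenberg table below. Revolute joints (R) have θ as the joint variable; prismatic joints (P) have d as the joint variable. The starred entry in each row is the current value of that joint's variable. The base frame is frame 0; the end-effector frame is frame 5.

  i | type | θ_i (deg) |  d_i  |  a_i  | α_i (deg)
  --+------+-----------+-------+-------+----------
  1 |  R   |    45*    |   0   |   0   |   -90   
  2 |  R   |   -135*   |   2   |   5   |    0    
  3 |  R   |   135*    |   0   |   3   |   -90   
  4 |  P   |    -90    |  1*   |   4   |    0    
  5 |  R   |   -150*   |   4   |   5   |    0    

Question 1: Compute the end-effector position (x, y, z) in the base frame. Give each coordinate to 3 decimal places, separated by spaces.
after link 1: o_1 = (0.0000, 0.0000, 0.0000)
after link 2: o_2 = (-3.9142, -1.0858, 3.5355)
after link 3: o_3 = (-1.7929, 1.0355, 3.5355)
after link 4: o_4 = (-4.6213, 3.8640, 2.5355)
after link 5: o_5 = (-3.3272, -0.9657, -1.4645)

-3.327 -0.966 -1.464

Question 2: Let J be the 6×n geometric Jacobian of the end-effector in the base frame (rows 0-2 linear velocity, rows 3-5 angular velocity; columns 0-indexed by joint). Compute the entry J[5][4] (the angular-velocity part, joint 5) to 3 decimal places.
-1.000

axis z_4 = (-0.0000,0.0000,-1.0000); lever o_n−o_4 = (1.2941,-4.8296,-4.0000)
cross product → J_v[:, 4] = (-4.8296,-1.2941,0.0000)
J_ω[:, 4] = z_4
entry J[5][4] = -1.0000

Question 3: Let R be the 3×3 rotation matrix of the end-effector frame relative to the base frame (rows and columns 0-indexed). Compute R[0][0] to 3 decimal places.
End-effector x-axis (col 0 of R) = (0.2588,-0.9659,-0.0000)
R[0][0] = 0.2588

0.259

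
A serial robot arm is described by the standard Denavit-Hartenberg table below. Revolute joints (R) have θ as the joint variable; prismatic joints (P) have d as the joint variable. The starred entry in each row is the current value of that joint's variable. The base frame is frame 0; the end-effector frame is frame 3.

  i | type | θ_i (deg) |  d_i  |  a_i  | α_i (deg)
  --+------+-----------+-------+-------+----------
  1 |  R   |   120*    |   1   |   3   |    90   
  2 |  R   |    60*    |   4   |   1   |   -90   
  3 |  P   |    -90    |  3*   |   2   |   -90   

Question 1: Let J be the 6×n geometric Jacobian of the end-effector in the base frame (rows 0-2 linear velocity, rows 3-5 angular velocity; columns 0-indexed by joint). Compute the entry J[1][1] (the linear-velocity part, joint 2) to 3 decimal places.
axis z_1 = (0.8660,0.5000,0.0000); lever o_n−o_1 = (6.2452,1.1830,2.3660)
cross product → J_v[:, 1] = (1.1830,-2.0490,-2.0981)
J_ω[:, 1] = z_1
entry J[1][1] = -2.0490

-2.049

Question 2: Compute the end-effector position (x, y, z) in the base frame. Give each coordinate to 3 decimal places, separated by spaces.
4.745 3.781 3.366

after link 1: o_1 = (-1.5000, 2.5981, 1.0000)
after link 2: o_2 = (1.7141, 5.0311, 1.8660)
after link 3: o_3 = (4.7452, 3.7811, 3.3660)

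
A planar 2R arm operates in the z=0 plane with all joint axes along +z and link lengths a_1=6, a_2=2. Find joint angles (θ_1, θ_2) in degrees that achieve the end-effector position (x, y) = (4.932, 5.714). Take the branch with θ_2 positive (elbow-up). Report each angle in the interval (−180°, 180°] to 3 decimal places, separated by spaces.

cos θ_2 = (56.9744−6²−2²)/(2·6·2) = 0.7073; θ_2 = 44.9870° (elbow-up)
β = atan2(5.7140,4.9320) = 49.2011°; ψ = atan2(1.4139,7.4145) = 10.7962°
θ_1 = β − ψ = 38.4049°

38.405 44.987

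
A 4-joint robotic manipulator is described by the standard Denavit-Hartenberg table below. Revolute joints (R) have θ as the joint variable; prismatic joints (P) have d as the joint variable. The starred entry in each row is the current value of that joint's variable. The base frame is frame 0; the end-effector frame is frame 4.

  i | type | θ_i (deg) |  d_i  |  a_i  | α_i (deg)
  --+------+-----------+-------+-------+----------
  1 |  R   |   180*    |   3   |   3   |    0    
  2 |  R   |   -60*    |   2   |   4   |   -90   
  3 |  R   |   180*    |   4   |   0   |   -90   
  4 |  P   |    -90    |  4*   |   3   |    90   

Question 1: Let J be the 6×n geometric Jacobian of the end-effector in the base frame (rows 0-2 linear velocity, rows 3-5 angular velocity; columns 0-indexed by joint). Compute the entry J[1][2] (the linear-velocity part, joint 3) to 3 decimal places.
axis z_2 = (-0.8660,-0.5000,0.0000); lever o_n−o_2 = (-6.0622,-3.5000,4.0000)
cross product → J_v[:, 2] = (-2.0000,3.4641,0.0000)
J_ω[:, 2] = z_2
entry J[1][2] = 3.4641

3.464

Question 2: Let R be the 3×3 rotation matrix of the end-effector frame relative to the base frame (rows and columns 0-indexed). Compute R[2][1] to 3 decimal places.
End-effector y-axis (col 1 of R) = (0.0000,-0.0000,1.0000)
R[2][1] = 1.0000

1.000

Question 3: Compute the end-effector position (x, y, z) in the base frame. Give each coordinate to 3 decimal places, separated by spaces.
after link 1: o_1 = (-3.0000, 0.0000, 3.0000)
after link 2: o_2 = (-5.0000, 3.4641, 5.0000)
after link 3: o_3 = (-8.4641, 1.4641, 5.0000)
after link 4: o_4 = (-11.0622, -0.0359, 9.0000)

-11.062 -0.036 9.000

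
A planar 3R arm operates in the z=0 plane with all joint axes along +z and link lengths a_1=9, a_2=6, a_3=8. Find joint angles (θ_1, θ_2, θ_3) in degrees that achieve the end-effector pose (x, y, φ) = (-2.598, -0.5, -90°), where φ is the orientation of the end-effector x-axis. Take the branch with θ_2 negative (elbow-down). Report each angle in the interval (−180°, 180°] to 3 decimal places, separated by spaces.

150.000 -120.000 -119.999

wrist centre = target − a_3·(cos φ, sin φ) = (-2.5980, 7.5000)
cos θ_2 = (62.9996−9²−6²)/(2·9·6) = -0.5000; θ_2 = -120.0002° (elbow-down)
β = atan2(7.5000,-2.5980) = 109.1061°; ψ = atan2(-5.1961,6.0000) = -40.8934°
θ_1 = β − ψ = 149.9995°
θ_3 = φ − θ_1 − θ_2 = -119.9993° (wrapped to (-180°,180°])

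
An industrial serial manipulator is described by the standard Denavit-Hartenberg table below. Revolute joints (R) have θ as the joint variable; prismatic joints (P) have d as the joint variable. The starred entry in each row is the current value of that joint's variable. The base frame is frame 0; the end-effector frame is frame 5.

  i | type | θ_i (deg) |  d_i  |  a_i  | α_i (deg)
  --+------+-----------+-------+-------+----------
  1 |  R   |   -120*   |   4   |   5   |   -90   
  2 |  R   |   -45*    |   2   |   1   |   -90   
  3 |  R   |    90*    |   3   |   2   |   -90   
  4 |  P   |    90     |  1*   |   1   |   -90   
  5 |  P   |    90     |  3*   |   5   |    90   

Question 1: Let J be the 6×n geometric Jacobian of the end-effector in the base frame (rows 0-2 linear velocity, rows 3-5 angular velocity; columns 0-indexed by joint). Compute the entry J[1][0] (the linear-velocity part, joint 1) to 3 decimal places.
-2.377

axis z_0 = ẑ; lever o_n−o_0 = (-2.3768,-10.1167,6.1213)
cross product → J_v[:, 0] = (10.1167,-2.3768,0.0000)
J_ω[:, 0] = z_0
entry J[1][0] = -2.3768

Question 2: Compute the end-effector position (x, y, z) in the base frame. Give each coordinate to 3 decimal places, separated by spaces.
after link 1: o_1 = (-2.5000, -4.3301, 4.0000)
after link 2: o_2 = (-1.1215, -5.9425, 4.7071)
after link 3: o_3 = (-3.9142, -6.7796, 2.5858)
after link 4: o_4 = (-3.2071, -5.5549, 2.5858)
after link 5: o_5 = (-2.3768, -10.1167, 6.1213)

-2.377 -10.117 6.121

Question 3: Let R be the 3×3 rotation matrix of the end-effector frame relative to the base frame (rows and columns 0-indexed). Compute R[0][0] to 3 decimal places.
End-effector x-axis (col 0 of R) = (-0.3536,-0.6124,0.7071)
R[0][0] = -0.3536

-0.354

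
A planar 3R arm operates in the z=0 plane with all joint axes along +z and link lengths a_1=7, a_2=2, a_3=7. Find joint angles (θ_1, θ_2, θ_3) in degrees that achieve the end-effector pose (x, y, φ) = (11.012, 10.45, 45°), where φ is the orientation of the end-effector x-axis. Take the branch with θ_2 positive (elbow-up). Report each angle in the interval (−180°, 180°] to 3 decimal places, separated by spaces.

30.002 59.991 -44.994

wrist centre = target − a_3·(cos φ, sin φ) = (6.0623, 5.5003)
cos θ_2 = (67.0037−7²−2²)/(2·7·2) = 0.5001; θ_2 = 59.9913° (elbow-up)
β = atan2(5.5003,6.0623) = 42.2173°; ψ = atan2(1.7319,8.0003) = 12.2149°
θ_1 = β − ψ = 30.0024°
θ_3 = φ − θ_1 − θ_2 = -44.9937° (wrapped to (-180°,180°])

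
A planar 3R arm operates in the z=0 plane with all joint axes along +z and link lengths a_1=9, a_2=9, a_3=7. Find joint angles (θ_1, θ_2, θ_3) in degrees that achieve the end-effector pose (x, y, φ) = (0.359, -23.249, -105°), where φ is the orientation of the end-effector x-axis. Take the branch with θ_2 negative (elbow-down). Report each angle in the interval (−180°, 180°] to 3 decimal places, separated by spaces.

wrist centre = target − a_3·(cos φ, sin φ) = (2.1707, -16.4875)
cos θ_2 = (276.5504−9²−9²)/(2·9·9) = 0.7071; θ_2 = -45.0005° (elbow-down)
β = atan2(-16.4875,2.1707) = -82.4996°; ψ = atan2(-6.3640,15.3639) = -22.5002°
θ_1 = β − ψ = -59.9994°
θ_3 = φ − θ_1 − θ_2 = -0.0001° (wrapped to (-180°,180°])

-59.999 -45.000 -0.000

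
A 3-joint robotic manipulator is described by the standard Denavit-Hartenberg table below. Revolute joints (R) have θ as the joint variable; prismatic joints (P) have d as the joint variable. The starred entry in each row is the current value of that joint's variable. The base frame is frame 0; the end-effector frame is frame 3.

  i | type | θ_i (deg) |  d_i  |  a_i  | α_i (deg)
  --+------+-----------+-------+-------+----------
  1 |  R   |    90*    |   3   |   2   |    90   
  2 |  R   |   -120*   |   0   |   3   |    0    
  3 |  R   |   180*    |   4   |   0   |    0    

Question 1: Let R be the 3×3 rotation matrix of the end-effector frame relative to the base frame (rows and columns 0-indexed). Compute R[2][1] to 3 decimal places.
End-effector y-axis (col 1 of R) = (-0.0000,-0.8660,0.5000)
R[2][1] = 0.5000

0.500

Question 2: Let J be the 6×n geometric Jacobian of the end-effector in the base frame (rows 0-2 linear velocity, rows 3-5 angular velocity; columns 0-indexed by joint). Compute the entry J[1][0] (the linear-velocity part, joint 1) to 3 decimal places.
4.000

axis z_0 = ẑ; lever o_n−o_0 = (4.0000,0.5000,0.4019)
cross product → J_v[:, 0] = (-0.5000,4.0000,0.0000)
J_ω[:, 0] = z_0
entry J[1][0] = 4.0000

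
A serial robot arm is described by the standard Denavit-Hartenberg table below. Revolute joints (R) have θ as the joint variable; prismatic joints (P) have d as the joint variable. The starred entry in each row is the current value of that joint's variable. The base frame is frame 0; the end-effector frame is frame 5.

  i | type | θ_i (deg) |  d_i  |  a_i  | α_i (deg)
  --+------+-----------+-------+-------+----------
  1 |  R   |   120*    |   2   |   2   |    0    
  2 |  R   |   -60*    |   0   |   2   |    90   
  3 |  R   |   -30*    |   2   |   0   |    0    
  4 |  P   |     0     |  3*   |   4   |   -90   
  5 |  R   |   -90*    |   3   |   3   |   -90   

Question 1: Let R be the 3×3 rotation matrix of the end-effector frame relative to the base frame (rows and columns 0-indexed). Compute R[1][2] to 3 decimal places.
End-effector z-axis (col 2 of R) = (0.4330,0.7500,-0.5000)
R[1][2] = 0.7500

0.750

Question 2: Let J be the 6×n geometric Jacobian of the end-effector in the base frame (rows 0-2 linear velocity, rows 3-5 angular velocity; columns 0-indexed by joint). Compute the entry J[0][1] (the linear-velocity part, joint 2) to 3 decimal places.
axis z_1 = (0.0000,0.0000,1.0000); lever o_n−o_1 = (10.4103,2.0311,0.5981)
cross product → J_v[:, 1] = (-2.0311,10.4103,0.0000)
J_ω[:, 1] = z_1
entry J[0][1] = -2.0311

-2.031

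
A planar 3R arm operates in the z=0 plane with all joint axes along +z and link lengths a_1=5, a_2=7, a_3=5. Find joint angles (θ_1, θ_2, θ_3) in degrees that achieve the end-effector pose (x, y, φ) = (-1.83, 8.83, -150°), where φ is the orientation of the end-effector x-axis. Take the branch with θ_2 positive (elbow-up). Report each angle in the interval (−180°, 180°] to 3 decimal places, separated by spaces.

59.997 30.004 119.999

wrist centre = target − a_3·(cos φ, sin φ) = (2.5001, 11.3300)
cos θ_2 = (134.6195−5²−7²)/(2·5·7) = 0.8660; θ_2 = 30.0037° (elbow-up)
β = atan2(11.3300,2.5001) = 77.5563°; ψ = atan2(3.5004,11.0620) = 17.5592°
θ_1 = β − ψ = 59.9971°
θ_3 = φ − θ_1 − θ_2 = 119.9992° (wrapped to (-180°,180°])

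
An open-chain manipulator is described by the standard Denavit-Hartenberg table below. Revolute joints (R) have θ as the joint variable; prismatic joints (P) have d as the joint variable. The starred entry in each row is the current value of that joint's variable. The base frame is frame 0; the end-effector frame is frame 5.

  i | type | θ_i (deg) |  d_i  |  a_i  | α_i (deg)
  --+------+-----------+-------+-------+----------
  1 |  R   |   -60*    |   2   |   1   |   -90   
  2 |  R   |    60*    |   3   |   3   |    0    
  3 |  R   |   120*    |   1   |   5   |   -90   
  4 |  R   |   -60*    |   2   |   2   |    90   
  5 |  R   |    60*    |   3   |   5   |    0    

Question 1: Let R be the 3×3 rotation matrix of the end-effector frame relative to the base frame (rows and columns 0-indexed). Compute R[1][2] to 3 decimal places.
End-effector z-axis (col 2 of R) = (0.8660,-0.5000,0.0000)
R[1][2] = -0.5000

-0.500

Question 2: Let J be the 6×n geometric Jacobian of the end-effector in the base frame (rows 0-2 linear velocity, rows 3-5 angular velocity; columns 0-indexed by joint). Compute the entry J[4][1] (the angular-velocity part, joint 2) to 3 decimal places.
axis z_1 = (0.8660,0.5000,0.0000); lever o_n−o_1 = (6.5622,7.4282,3.7321)
cross product → J_v[:, 1] = (1.8660,-3.2321,3.1519)
J_ω[:, 1] = z_1
entry J[4][1] = 0.5000

0.500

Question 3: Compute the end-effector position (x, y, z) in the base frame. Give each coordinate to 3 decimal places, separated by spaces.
after link 1: o_1 = (0.5000, -0.8660, 2.0000)
after link 2: o_2 = (3.8481, -0.6651, -0.5981)
after link 3: o_3 = (2.2141, 4.1651, -0.5981)
after link 4: o_4 = (3.2141, 5.8971, 1.4019)
after link 5: o_5 = (7.0622, 6.5622, 5.7321)

7.062 6.562 5.732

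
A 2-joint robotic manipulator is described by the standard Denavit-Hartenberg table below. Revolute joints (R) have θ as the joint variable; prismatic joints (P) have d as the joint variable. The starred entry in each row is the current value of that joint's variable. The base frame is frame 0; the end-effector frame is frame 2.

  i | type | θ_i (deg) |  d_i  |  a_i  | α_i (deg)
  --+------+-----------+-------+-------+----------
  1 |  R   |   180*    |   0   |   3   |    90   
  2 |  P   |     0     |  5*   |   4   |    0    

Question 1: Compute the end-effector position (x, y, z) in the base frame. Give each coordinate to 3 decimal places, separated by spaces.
after link 1: o_1 = (-3.0000, 0.0000, 0.0000)
after link 2: o_2 = (-7.0000, 5.0000, 0.0000)

-7.000 5.000 0.000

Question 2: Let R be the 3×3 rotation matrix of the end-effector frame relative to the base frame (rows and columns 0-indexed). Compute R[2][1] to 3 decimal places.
End-effector y-axis (col 1 of R) = (-0.0000,-0.0000,1.0000)
R[2][1] = 1.0000

1.000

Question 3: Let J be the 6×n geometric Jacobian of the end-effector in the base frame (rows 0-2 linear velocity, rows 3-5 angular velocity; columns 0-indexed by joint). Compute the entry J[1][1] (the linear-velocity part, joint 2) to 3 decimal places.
prismatic axis z_1 = (0.0000,1.0000,0.0000)
J_v[:, 1] = z_1; J_ω[:, 1] = (0,0,0)
entry J[1][1] = 1.0000

1.000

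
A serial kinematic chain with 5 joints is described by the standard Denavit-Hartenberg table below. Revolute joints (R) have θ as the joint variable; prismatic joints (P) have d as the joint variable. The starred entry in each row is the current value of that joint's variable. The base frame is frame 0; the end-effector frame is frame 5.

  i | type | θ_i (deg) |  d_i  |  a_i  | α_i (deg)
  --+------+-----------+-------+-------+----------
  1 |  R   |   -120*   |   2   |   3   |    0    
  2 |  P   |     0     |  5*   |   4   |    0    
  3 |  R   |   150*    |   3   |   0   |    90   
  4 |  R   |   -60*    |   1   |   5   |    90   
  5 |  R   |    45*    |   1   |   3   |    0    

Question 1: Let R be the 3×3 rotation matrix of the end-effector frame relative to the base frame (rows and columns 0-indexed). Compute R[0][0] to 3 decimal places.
End-effector x-axis (col 0 of R) = (0.6597,-0.4356,-0.6124)
R[0][0] = 0.6597

0.660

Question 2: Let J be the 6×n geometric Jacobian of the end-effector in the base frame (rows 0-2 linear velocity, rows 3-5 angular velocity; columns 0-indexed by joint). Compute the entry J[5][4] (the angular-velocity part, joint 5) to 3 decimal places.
-0.500

axis z_4 = (-0.7500,-0.4330,-0.5000); lever o_n−o_4 = (1.2292,-1.7398,-2.3371)
cross product → J_v[:, 4] = (0.1421,-2.3674,1.8371)
J_ω[:, 4] = z_4
entry J[5][4] = -0.5000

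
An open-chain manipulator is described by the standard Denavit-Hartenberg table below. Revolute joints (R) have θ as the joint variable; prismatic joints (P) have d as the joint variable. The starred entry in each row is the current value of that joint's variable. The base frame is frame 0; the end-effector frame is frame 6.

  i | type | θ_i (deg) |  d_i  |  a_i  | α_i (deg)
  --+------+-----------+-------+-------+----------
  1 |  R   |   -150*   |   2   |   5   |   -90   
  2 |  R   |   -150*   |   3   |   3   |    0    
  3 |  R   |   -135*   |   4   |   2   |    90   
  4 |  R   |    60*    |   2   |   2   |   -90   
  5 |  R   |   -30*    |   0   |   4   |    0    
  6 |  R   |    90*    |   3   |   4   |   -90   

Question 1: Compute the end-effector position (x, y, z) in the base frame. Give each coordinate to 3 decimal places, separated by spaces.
after link 1: o_1 = (-4.3301, -2.5000, 2.0000)
after link 2: o_2 = (-0.5801, -3.7990, 3.5000)
after link 3: o_3 = (0.9716, -7.5220, 1.5681)
after link 4: o_4 = (-0.0596, -10.1173, 1.1199)
after link 5: o_5 = (-0.6208, -13.9054, -0.0355)
after link 6: o_6 = (4.2512, -14.8246, 0.6115)

4.251 -14.825 0.612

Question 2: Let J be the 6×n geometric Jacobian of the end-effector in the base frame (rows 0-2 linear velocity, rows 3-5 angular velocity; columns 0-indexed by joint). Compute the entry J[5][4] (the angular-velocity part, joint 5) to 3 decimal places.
0.837

axis z_4 = (0.4441,-0.3209,0.8365); lever o_n−o_4 = (4.3107,-4.7073,-0.5083)
cross product → J_v[:, 4] = (4.1009,3.8318,-0.7071)
J_ω[:, 4] = z_4
entry J[5][4] = 0.8365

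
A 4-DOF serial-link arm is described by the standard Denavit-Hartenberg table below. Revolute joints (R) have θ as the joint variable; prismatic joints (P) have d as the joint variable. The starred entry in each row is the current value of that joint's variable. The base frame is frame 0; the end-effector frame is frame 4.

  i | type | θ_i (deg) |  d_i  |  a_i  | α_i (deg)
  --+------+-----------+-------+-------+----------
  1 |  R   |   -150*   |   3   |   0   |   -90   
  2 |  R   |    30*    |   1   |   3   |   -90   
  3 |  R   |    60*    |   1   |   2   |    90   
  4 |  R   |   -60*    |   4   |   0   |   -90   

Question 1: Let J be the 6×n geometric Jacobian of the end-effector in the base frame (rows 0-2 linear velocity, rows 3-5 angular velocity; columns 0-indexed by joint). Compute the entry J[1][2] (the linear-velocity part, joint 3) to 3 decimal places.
3.750

axis z_2 = (0.4330,0.2500,-0.8660); lever o_n−o_2 = (-2.7811,-1.9151,-3.0981)
cross product → J_v[:, 2] = (-2.4330,3.7500,-0.1340)
J_ω[:, 2] = z_2
entry J[1][2] = 3.7500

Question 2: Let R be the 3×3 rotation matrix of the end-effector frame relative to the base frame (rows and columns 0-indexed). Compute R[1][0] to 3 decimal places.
End-effector x-axis (col 0 of R) = (-0.7790,0.0502,0.6250)
R[1][0] = 0.0502

0.050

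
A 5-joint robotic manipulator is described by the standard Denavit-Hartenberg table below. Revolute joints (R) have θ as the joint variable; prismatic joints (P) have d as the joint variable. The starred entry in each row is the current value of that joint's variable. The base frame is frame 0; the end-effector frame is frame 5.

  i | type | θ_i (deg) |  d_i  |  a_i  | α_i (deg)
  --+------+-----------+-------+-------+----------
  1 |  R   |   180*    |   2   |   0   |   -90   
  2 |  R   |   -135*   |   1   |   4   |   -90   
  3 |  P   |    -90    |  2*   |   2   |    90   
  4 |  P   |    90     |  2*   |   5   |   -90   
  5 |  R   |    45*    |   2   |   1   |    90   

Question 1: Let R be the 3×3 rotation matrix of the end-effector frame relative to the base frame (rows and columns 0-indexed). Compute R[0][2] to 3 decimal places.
End-effector z-axis (col 2 of R) = (-1.0000,0.0000,-0.0000)
R[0][2] = -1.0000

-1.000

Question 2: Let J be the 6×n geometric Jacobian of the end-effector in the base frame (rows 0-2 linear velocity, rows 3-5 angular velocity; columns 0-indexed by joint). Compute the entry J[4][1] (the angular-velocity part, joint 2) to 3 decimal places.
-1.000

axis z_1 = (-0.0000,-1.0000,0.0000); lever o_n−o_1 = (-3.5355,-1.0000,7.3640)
cross product → J_v[:, 1] = (-7.3640,0.0000,-3.5355)
J_ω[:, 1] = z_1
entry J[4][1] = -1.0000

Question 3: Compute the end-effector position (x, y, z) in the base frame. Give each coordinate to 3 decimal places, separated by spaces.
after link 1: o_1 = (0.0000, 0.0000, 2.0000)
after link 2: o_2 = (2.8284, -1.0000, 4.8284)
after link 3: o_3 = (1.4142, -3.0000, 6.2426)
after link 4: o_4 = (-3.5355, -3.0000, 8.3640)
after link 5: o_5 = (-3.5355, -1.0000, 9.3640)

-3.536 -1.000 9.364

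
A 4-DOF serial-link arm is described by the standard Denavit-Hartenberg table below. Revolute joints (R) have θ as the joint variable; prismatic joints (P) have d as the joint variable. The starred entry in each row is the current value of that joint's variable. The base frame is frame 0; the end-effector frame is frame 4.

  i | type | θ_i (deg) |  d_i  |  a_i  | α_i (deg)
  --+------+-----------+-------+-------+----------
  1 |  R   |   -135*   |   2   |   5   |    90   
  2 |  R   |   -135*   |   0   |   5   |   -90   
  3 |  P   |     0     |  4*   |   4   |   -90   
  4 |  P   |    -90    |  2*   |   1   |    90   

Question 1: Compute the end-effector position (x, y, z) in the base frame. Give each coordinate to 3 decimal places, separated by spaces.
-0.121 -2.950 -7.899

after link 1: o_1 = (-3.5355, -3.5355, 2.0000)
after link 2: o_2 = (-1.0355, -1.0355, -1.5355)
after link 3: o_3 = (-1.0355, -1.0355, -7.1924)
after link 4: o_4 = (-0.1213, -2.9497, -7.8995)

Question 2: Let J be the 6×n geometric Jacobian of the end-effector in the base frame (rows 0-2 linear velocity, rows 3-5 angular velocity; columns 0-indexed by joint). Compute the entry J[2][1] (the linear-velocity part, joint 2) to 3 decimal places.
-2.828

axis z_1 = (-0.7071,0.7071,0.0000); lever o_n−o_1 = (3.4142,0.5858,-9.8995)
cross product → J_v[:, 1] = (-7.0000,-7.0000,-2.8284)
J_ω[:, 1] = z_1
entry J[2][1] = -2.8284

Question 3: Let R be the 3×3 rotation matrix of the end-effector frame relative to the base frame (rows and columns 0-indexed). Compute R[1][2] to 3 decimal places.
-0.500

End-effector z-axis (col 2 of R) = (-0.5000,-0.5000,0.7071)
R[1][2] = -0.5000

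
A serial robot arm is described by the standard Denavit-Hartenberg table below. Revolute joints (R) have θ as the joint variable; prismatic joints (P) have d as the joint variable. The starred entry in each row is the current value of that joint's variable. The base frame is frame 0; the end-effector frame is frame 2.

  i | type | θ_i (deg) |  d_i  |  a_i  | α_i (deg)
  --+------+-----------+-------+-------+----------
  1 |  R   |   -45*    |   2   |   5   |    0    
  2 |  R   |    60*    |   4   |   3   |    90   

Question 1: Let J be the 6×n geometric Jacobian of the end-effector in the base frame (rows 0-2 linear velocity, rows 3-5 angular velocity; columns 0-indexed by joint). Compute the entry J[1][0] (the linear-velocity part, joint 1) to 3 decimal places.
axis z_0 = ẑ; lever o_n−o_0 = (6.4333,-2.7591,6.0000)
cross product → J_v[:, 0] = (2.7591,6.4333,-0.0000)
J_ω[:, 0] = z_0
entry J[1][0] = 6.4333

6.433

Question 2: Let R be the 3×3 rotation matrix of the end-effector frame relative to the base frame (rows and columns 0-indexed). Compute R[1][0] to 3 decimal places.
End-effector x-axis (col 0 of R) = (0.9659,0.2588,0.0000)
R[1][0] = 0.2588

0.259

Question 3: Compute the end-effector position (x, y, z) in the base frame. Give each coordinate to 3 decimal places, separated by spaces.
after link 1: o_1 = (3.5355, -3.5355, 2.0000)
after link 2: o_2 = (6.4333, -2.7591, 6.0000)

6.433 -2.759 6.000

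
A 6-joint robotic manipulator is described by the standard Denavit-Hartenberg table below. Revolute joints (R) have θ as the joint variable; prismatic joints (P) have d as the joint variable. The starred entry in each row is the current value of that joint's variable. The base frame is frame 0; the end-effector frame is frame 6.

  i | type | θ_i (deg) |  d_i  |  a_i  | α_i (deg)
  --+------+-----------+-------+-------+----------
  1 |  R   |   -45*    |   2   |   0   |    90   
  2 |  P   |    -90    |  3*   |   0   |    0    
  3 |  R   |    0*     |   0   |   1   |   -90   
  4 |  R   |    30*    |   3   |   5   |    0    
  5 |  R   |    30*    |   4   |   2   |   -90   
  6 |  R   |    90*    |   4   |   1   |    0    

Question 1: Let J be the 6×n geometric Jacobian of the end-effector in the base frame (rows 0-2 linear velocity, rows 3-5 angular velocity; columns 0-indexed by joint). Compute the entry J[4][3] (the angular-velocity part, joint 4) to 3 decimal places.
axis z_3 = (0.7071,-0.7071,0.0000); lever o_n−o_3 = (8.6494,0.1641,-1.8660)
cross product → J_v[:, 3] = (1.3195,1.3195,6.2321)
J_ω[:, 3] = z_3
entry J[4][3] = -0.7071

-0.707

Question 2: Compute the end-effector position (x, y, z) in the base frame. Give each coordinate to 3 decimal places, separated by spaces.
6.528 -1.957 -0.866

after link 1: o_1 = (0.0000, 0.0000, 2.0000)
after link 2: o_2 = (-2.1213, -2.1213, 2.0000)
after link 3: o_3 = (-2.1213, -2.1213, 1.0000)
after link 4: o_4 = (1.7678, -2.4749, -3.3301)
after link 5: o_5 = (5.8209, -4.0786, -4.3301)
after link 6: o_6 = (6.5280, -1.9572, -0.8660)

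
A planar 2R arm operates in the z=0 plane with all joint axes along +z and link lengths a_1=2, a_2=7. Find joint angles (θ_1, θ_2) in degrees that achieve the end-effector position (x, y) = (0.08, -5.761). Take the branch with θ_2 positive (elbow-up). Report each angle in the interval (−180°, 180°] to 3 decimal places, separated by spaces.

cos θ_2 = (33.1955−2²−7²)/(2·2·7) = -0.7073; θ_2 = 135.0159° (elbow-up)
β = atan2(-5.7610,0.0800) = -89.2044°; ψ = atan2(4.9484,-2.9511) = 120.8111°
θ_1 = β − ψ = -210.0155°

149.985 135.016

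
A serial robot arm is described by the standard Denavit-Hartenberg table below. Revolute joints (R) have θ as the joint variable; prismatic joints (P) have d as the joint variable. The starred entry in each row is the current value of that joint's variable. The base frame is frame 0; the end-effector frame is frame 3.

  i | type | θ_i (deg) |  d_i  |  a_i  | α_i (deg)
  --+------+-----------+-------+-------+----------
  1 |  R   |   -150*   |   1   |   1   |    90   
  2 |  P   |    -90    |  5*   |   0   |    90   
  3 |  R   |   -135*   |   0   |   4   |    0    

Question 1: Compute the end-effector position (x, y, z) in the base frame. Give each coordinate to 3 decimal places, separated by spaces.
-1.952 1.381 3.828

after link 1: o_1 = (-0.8660, -0.5000, 1.0000)
after link 2: o_2 = (-3.3660, 3.8301, 1.0000)
after link 3: o_3 = (-1.9518, 1.3806, 3.8284)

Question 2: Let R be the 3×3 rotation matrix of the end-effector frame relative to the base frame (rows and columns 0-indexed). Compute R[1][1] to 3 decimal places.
End-effector y-axis (col 1 of R) = (0.3536,-0.6124,-0.7071)
R[1][1] = -0.6124

-0.612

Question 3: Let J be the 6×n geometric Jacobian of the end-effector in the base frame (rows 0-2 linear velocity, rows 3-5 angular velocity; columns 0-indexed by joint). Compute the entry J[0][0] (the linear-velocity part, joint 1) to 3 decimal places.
-1.381

axis z_0 = ẑ; lever o_n−o_0 = (-1.9518,1.3806,3.8284)
cross product → J_v[:, 0] = (-1.3806,-1.9518,0.0000)
J_ω[:, 0] = z_0
entry J[0][0] = -1.3806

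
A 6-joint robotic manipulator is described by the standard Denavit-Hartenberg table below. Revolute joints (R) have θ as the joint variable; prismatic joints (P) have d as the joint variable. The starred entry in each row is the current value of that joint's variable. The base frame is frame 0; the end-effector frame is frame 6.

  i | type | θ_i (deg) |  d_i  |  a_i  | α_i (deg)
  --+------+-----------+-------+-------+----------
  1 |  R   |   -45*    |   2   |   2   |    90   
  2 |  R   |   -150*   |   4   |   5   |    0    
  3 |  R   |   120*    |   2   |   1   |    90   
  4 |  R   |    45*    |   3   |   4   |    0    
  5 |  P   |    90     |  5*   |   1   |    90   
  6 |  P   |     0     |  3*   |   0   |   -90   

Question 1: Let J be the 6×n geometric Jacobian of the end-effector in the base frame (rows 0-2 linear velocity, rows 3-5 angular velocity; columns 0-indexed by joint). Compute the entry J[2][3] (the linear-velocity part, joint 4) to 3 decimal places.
2.828

axis z_3 = (-0.3536,0.3536,-0.8660); lever o_n−o_3 = (-4.2304,-3.7696,-9.0495)
cross product → J_v[:, 3] = (-6.4641,0.4641,2.8284)
J_ω[:, 3] = z_3
entry J[2][3] = 2.8284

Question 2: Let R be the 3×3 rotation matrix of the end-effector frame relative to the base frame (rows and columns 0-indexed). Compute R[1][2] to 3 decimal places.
0.354

End-effector z-axis (col 2 of R) = (-0.3536,0.3536,-0.8660)
R[1][2] = 0.3536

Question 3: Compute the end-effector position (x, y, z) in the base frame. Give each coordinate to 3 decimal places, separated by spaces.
after link 1: o_1 = (1.4142, -1.4142, 2.0000)
after link 2: o_2 = (-4.4761, -1.1808, -0.5000)
after link 3: o_3 = (-5.2779, -3.2074, -1.0000)
after link 4: o_4 = (-6.6065, -5.8788, -5.0123)
after link 5: o_5 = (-9.3073, -4.1780, -8.9889)
after link 6: o_6 = (-9.5083, -6.9770, -10.0495)

-9.508 -6.977 -10.050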